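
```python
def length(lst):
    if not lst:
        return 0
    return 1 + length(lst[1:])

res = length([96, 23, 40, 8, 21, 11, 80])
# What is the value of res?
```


length([96, 23, 40, 8, 21, 11, 80])
= 1 + length([23, 40, 8, 21, 11, 80])
= 1 + 1 + length([40, 8, 21, 11, 80])
= 1 + 1 + 1 + length([8, 21, 11, 80])
= 1 + 1 + 1 + 1 + length([21, 11, 80])
= 1 + 1 + 1 + 1 + 1 + length([11, 80])
= 1 + 1 + 1 + 1 + 1 + 1 + length([80])
= 1 + 1 + 1 + 1 + 1 + 1 + 1 + length([])
= 1 + 1 + 1 + 1 + 1 + 1 + 1 + 0
= 7


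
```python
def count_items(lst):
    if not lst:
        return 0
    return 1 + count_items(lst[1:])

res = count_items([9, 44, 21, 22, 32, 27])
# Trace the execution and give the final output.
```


count_items([9, 44, 21, 22, 32, 27])
= 1 + count_items([44, 21, 22, 32, 27])
= 1 + 1 + count_items([21, 22, 32, 27])
= 1 + 1 + 1 + count_items([22, 32, 27])
= 1 + 1 + 1 + 1 + count_items([32, 27])
= 1 + 1 + 1 + 1 + 1 + count_items([27])
= 1 + 1 + 1 + 1 + 1 + 1 + count_items([])
= 1 + 1 + 1 + 1 + 1 + 1 + 0
= 6


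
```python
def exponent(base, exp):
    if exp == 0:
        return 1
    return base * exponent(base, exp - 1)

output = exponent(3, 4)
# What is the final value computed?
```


exponent(3, 4)
= 3 * exponent(3, 3)
= 3 * 3 * exponent(3, 2)
= 3 * 3 * 3 * exponent(3, 1)
= 3 * 3 * 3 * 3 * exponent(3, 0)
= 3 * 3 * 3 * 3 * 1
= 81


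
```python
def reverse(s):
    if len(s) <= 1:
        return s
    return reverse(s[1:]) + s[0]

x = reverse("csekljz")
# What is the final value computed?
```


reverse("csekljz")
= reverse("sekljz") + "c"
= reverse("ekljz") + "s" + "c"
= reverse("kljz") + "e" + "s" + "c"
= reverse("ljz") + "k" + "e" + "s" + "c"
= reverse("jz") + "l" + "k" + "e" + "s" + "c"
= reverse("z") + "j" + "l" + "k" + "e" + "s" + "c"
= "z" + "j" + "l" + "k" + "e" + "s" + "c"
= "zjlkesc"


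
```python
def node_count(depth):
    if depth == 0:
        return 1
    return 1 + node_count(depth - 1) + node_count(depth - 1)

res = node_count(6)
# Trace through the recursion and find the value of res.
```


node_count(6)
= 1 + node_count(5) + node_count(5)
= 1 + 2 * node_count(5)
node_count(k) = 2^(k+1) - 1
node_count(0) = 1
node_count(1) = 3
node_count(2) = 7
node_count(3) = 15
node_count(4) = 31
node_count(6) = 2^7 - 1 = 127


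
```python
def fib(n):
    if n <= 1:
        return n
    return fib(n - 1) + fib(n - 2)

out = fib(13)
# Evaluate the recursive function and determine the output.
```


fib(13)
= fib(12) + fib(11)
= (fib(11) + fib(10)) + fib(11)
Computing bottom-up: fib(0)=0, fib(1)=1, fib(2)=1, fib(3)=2, fib(4)=3, fib(5)=5, fib(6)=8, fib(7)=13, fib(8)=21, fib(9)=34, fib(10)=55, fib(11)=89, fib(12)=144, fib(13)=233
= 233


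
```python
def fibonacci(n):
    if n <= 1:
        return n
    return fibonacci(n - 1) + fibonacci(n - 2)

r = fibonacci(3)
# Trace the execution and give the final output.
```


fibonacci(3)
= fibonacci(2) + fibonacci(1)
Computing bottom-up: fibonacci(0)=0, fibonacci(1)=1, fibonacci(2)=1, fibonacci(3)=2
= 2


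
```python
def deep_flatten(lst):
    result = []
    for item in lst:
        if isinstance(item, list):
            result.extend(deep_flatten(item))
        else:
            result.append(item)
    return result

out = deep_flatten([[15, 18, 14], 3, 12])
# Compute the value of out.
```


deep_flatten([[15, 18, 14], 3, 12])
Processing each element:
  [15, 18, 14] is a list -> deep_flatten recursively -> [15, 18, 14]
  3 is not a list -> append 3
  12 is not a list -> append 12
= [15, 18, 14, 3, 12]


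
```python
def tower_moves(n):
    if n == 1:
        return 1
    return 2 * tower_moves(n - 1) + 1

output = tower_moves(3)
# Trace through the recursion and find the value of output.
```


tower_moves(3)
= 2 * tower_moves(2) + 1
= 2 * (2 * tower_moves(1) + 1) + 1
Now compute bottom-up:
tower_moves(1) = 1
tower_moves(2) = 2 * 1 + 1 = 3
tower_moves(3) = 2 * 3 + 1 = 7
= 7


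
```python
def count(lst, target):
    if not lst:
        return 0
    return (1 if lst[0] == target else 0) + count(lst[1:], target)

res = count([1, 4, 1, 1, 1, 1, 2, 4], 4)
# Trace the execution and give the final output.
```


count([1, 4, 1, 1, 1, 1, 2, 4], 4)
lst[0]=1 != 4: 0 + count([4, 1, 1, 1, 1, 2, 4], 4)
lst[0]=4 == 4: 1 + count([1, 1, 1, 1, 2, 4], 4)
lst[0]=1 != 4: 0 + count([1, 1, 1, 2, 4], 4)
lst[0]=1 != 4: 0 + count([1, 1, 2, 4], 4)
lst[0]=1 != 4: 0 + count([1, 2, 4], 4)
lst[0]=1 != 4: 0 + count([2, 4], 4)
lst[0]=2 != 4: 0 + count([4], 4)
lst[0]=4 == 4: 1 + count([], 4)
= 2


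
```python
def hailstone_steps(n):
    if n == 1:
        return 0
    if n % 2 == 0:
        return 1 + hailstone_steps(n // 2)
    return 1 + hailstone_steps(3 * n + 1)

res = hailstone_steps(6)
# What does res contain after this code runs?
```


hailstone_steps(6)
6 is even -> hailstone_steps(3)
3 is odd -> 3*3+1 = 10 -> hailstone_steps(10)
10 is even -> hailstone_steps(5)
5 is odd -> 3*5+1 = 16 -> hailstone_steps(16)
16 is even -> hailstone_steps(8)
8 is even -> hailstone_steps(4)
4 is even -> hailstone_steps(2)
2 is even -> hailstone_steps(1)
Reached 1 after 8 steps
= 8


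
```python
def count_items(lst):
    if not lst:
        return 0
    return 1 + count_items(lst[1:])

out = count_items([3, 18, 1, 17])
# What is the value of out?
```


count_items([3, 18, 1, 17])
= 1 + count_items([18, 1, 17])
= 1 + 1 + count_items([1, 17])
= 1 + 1 + 1 + count_items([17])
= 1 + 1 + 1 + 1 + count_items([])
= 1 + 1 + 1 + 1 + 0
= 4


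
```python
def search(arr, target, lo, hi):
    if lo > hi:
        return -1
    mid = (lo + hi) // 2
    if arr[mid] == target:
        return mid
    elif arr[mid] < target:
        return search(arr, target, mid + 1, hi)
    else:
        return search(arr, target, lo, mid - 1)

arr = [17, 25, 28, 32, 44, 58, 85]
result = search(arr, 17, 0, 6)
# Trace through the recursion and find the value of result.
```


search(arr, 17, 0, 6)
lo=0, hi=6, mid=3, arr[mid]=32
32 > 17, search left half
lo=0, hi=2, mid=1, arr[mid]=25
25 > 17, search left half
lo=0, hi=0, mid=0, arr[mid]=17
arr[0] == 17, found at index 0
= 0


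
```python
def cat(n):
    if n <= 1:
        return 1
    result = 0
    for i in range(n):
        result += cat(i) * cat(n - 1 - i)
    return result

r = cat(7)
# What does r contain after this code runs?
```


cat(7)
= sum of cat(i) * cat(7-1-i) for i in 0..6
First compute sub-values bottom-up:
  cat(0) = 1, cat(1) = 1
  cat(2) = 1*1 + 1*1 = 2
  cat(3) = 1*2 + 1*1 + 2*1 = 5
  cat(4) = 1*5 + 1*2 + 2*1 + 5*1 = 14
  cat(5) = 1*14 + 1*5 + 2*2 + 5*1 + 14*1 = 42
  cat(6) = 1*42 + 1*14 + 2*5 + 5*2 + 14*1 + 42*1 = 132
Now cat(7):
  cat(0)*cat(6) = 1*132 = 132
  cat(1)*cat(5) = 1*42 = 42
  cat(2)*cat(4) = 2*14 = 28
  cat(3)*cat(3) = 5*5 = 25
  cat(4)*cat(2) = 14*2 = 28
  cat(5)*cat(1) = 42*1 = 42
  cat(6)*cat(0) = 132*1 = 132
= 132 + 42 + 28 + 25 + 28 + 42 + 132
= 429


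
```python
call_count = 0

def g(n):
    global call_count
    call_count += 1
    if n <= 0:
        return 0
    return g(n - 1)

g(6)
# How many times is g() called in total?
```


g(6) calls g(5) calls ... calls g(0)
Total calls: 6 + 1 (for base case) = 7


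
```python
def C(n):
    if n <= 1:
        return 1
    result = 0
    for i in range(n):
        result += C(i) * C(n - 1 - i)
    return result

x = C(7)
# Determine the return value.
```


C(7)
= sum of C(i) * C(7-1-i) for i in 0..6
First compute sub-values bottom-up:
  C(0) = 1, C(1) = 1
  C(2) = 1*1 + 1*1 = 2
  C(3) = 1*2 + 1*1 + 2*1 = 5
  C(4) = 1*5 + 1*2 + 2*1 + 5*1 = 14
  C(5) = 1*14 + 1*5 + 2*2 + 5*1 + 14*1 = 42
  C(6) = 1*42 + 1*14 + 2*5 + 5*2 + 14*1 + 42*1 = 132
Now C(7):
  C(0)*C(6) = 1*132 = 132
  C(1)*C(5) = 1*42 = 42
  C(2)*C(4) = 2*14 = 28
  C(3)*C(3) = 5*5 = 25
  C(4)*C(2) = 14*2 = 28
  C(5)*C(1) = 42*1 = 42
  C(6)*C(0) = 132*1 = 132
= 132 + 42 + 28 + 25 + 28 + 42 + 132
= 429


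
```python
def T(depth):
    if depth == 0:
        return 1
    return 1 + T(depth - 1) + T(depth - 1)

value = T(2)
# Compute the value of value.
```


T(2)
= 1 + T(1) + T(1)
= 1 + 2 * T(1)
T(k) = 2^(k+1) - 1
T(0) = 1
T(1) = 3
T(2) = 7
T(2) = 2^3 - 1 = 7


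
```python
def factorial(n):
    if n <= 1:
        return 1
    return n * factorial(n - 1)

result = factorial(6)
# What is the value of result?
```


factorial(6)
= 6 * factorial(5)
= 6 * 5 * factorial(4)
= 6 * 5 * 4 * factorial(3)
= 6 * 5 * 4 * 3 * factorial(2)
= 6 * 5 * 4 * 3 * 2 * factorial(1)
= 6 * 5 * 4 * 3 * 2 * 1
= 720


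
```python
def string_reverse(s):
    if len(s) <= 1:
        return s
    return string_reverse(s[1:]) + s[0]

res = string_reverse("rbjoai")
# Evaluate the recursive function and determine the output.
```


string_reverse("rbjoai")
= string_reverse("bjoai") + "r"
= string_reverse("joai") + "b" + "r"
= string_reverse("oai") + "j" + "b" + "r"
= string_reverse("ai") + "o" + "j" + "b" + "r"
= string_reverse("i") + "a" + "o" + "j" + "b" + "r"
= "i" + "a" + "o" + "j" + "b" + "r"
= "iaojbr"


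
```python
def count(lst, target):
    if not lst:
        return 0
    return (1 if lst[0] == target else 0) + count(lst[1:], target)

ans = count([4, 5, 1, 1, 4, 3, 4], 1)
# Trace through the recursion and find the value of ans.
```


count([4, 5, 1, 1, 4, 3, 4], 1)
lst[0]=4 != 1: 0 + count([5, 1, 1, 4, 3, 4], 1)
lst[0]=5 != 1: 0 + count([1, 1, 4, 3, 4], 1)
lst[0]=1 == 1: 1 + count([1, 4, 3, 4], 1)
lst[0]=1 == 1: 1 + count([4, 3, 4], 1)
lst[0]=4 != 1: 0 + count([3, 4], 1)
lst[0]=3 != 1: 0 + count([4], 1)
lst[0]=4 != 1: 0 + count([], 1)
= 2


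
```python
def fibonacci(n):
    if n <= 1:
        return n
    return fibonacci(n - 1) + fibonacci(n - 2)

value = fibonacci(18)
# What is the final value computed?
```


fibonacci(18)
= fibonacci(17) + fibonacci(16)
= (fibonacci(16) + fibonacci(15)) + fibonacci(16)
Computing bottom-up: fibonacci(0)=0, fibonacci(1)=1, fibonacci(2)=1, fibonacci(3)=2, fibonacci(4)=3, fibonacci(5)=5, fibonacci(6)=8, fibonacci(7)=13, fibonacci(8)=21, fibonacci(9)=34, fibonacci(10)=55, fibonacci(11)=89, fibonacci(12)=144, fibonacci(13)=233, fibonacci(14)=377, fibonacci(15)=610, fibonacci(16)=987, fibonacci(17)=1597, fibonacci(18)=2584
= 2584


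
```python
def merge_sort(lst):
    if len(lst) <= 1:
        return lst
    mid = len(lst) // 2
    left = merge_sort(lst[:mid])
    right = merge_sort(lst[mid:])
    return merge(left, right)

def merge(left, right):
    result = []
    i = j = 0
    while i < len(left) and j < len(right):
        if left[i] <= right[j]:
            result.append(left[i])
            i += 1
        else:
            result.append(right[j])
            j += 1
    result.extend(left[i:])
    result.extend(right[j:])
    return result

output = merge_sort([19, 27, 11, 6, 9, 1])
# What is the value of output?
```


merge_sort([19, 27, 11, 6, 9, 1])
Split into [19, 27, 11] and [6, 9, 1]
Left sorted: [11, 19, 27]
Right sorted: [1, 6, 9]
Merge [11, 19, 27] and [1, 6, 9]
= [1, 6, 9, 11, 19, 27]


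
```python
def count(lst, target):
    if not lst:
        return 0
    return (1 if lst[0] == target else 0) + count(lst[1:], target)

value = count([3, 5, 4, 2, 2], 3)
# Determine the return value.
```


count([3, 5, 4, 2, 2], 3)
lst[0]=3 == 3: 1 + count([5, 4, 2, 2], 3)
lst[0]=5 != 3: 0 + count([4, 2, 2], 3)
lst[0]=4 != 3: 0 + count([2, 2], 3)
lst[0]=2 != 3: 0 + count([2], 3)
lst[0]=2 != 3: 0 + count([], 3)
= 1


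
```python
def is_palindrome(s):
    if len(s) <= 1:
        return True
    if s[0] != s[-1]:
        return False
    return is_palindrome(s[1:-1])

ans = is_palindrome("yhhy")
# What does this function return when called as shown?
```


is_palindrome("yhhy")
"yhhy": s[0]='y' == s[-1]='y' -> is_palindrome("hh")
"hh": s[0]='h' == s[-1]='h' -> is_palindrome("")
"": len <= 1 -> True
= True


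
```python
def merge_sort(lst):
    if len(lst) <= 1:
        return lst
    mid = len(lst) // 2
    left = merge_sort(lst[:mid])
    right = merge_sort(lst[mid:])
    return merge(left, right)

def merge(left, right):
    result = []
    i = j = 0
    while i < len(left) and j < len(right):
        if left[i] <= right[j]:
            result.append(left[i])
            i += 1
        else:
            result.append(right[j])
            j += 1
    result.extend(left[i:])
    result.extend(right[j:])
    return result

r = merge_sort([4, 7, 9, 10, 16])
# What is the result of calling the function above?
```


merge_sort([4, 7, 9, 10, 16])
Split into [4, 7] and [9, 10, 16]
Left sorted: [4, 7]
Right sorted: [9, 10, 16]
Merge [4, 7] and [9, 10, 16]
= [4, 7, 9, 10, 16]


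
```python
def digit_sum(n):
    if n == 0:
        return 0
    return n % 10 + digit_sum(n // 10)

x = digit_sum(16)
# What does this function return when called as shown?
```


digit_sum(16)
= 6 + digit_sum(1)
= 6 + 1 + digit_sum(0)
= 6 + 1 + 0
= 7


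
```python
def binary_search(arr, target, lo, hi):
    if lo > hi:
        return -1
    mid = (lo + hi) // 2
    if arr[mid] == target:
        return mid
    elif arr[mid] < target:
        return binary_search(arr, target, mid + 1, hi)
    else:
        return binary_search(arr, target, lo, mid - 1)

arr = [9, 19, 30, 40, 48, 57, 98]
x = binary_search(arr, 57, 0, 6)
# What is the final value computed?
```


binary_search(arr, 57, 0, 6)
lo=0, hi=6, mid=3, arr[mid]=40
40 < 57, search right half
lo=4, hi=6, mid=5, arr[mid]=57
arr[5] == 57, found at index 5
= 5


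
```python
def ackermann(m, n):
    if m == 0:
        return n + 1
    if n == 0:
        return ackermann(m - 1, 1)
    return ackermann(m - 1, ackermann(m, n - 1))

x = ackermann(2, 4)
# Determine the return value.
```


ackermann(2, 4)
= ackermann(1, ackermann(2, 3))
First compute ackermann(2, 3) = 9
= ackermann(1, 9)
= 11


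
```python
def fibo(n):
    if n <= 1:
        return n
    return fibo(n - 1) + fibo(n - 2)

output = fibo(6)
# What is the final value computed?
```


fibo(6)
= fibo(5) + fibo(4)
= (fibo(4) + fibo(3)) + fibo(4)
Computing bottom-up: fibo(0)=0, fibo(1)=1, fibo(2)=1, fibo(3)=2, fibo(4)=3, fibo(5)=5, fibo(6)=8
= 8


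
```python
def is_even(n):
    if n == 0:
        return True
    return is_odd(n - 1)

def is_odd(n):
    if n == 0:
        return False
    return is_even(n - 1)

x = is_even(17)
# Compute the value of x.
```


is_even(17)
= is_odd(16)
= is_even(15)
= is_odd(14)
= is_even(13)
= is_odd(12)
= is_even(11)
= is_odd(10)
= is_even(9)
= is_odd(8)
= is_even(7)
= is_odd(6)
= is_even(5)
= is_odd(4)
= is_even(3)
= is_odd(2)
= is_even(1)
= is_odd(0)
n == 0: return False
= False


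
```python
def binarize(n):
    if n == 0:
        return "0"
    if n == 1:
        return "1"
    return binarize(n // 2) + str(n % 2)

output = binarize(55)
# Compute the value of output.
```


binarize(55)
= binarize(27) + "1"
= binarize(13) + "1" + "1"
= binarize(6) + "1" + "1" + "1"
= binarize(3) + "0" + "1" + "1" + "1"
= binarize(1) + "1" + "0" + "1" + "1" + "1"
= "1" + "1" + "0" + "1" + "1" + "1"
= "110111"


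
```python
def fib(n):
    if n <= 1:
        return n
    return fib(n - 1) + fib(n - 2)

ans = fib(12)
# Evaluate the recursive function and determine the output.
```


fib(12)
= fib(11) + fib(10)
= (fib(10) + fib(9)) + fib(10)
Computing bottom-up: fib(0)=0, fib(1)=1, fib(2)=1, fib(3)=2, fib(4)=3, fib(5)=5, fib(6)=8, fib(7)=13, fib(8)=21, fib(9)=34, fib(10)=55, fib(11)=89, fib(12)=144
= 144


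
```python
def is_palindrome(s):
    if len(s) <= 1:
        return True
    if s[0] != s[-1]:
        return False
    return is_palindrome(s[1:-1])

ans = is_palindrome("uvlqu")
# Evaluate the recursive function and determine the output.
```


is_palindrome("uvlqu")
"uvlqu": s[0]='u' == s[-1]='u' -> is_palindrome("vlq")
"vlq": s[0]='v' != s[-1]='q' -> False
= False


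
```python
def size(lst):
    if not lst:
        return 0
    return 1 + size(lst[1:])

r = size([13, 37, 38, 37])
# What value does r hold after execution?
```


size([13, 37, 38, 37])
= 1 + size([37, 38, 37])
= 1 + 1 + size([38, 37])
= 1 + 1 + 1 + size([37])
= 1 + 1 + 1 + 1 + size([])
= 1 + 1 + 1 + 1 + 0
= 4


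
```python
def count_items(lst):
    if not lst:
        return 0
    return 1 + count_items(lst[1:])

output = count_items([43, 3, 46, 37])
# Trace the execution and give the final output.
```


count_items([43, 3, 46, 37])
= 1 + count_items([3, 46, 37])
= 1 + 1 + count_items([46, 37])
= 1 + 1 + 1 + count_items([37])
= 1 + 1 + 1 + 1 + count_items([])
= 1 + 1 + 1 + 1 + 0
= 4


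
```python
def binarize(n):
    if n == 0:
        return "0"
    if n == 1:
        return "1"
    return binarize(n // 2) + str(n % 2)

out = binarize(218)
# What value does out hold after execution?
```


binarize(218)
= binarize(109) + "0"
= binarize(54) + "1" + "0"
= binarize(27) + "0" + "1" + "0"
= binarize(13) + "1" + "0" + "1" + "0"
= binarize(6) + "1" + "1" + "0" + "1" + "0"
= binarize(3) + "0" + "1" + "1" + "0" + "1" + "0"
= binarize(1) + "1" + "0" + "1" + "1" + "0" + "1" + "0"
= "1" + "1" + "0" + "1" + "1" + "0" + "1" + "0"
= "11011010"


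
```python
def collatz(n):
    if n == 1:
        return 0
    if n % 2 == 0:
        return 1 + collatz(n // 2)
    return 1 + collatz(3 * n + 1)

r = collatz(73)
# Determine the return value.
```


collatz(73)
73 is odd -> 3*73+1 = 220 -> collatz(220)
220 is even -> collatz(110)
110 is even -> collatz(55)
55 is odd -> 3*55+1 = 166 -> collatz(166)
166 is even -> collatz(83)
83 is odd -> 3*83+1 = 250 -> collatz(250)
250 is even -> collatz(125)
125 is odd -> 3*125+1 = 376 -> collatz(376)
376 is even -> collatz(188)
188 is even -> collatz(94)
94 is even -> collatz(47)
47 is odd -> 3*47+1 = 142 -> collatz(142)
142 is even -> collatz(71)
71 is odd -> 3*71+1 = 214 -> collatz(214)
214 is even -> collatz(107)
107 is odd -> 3*107+1 = 322 -> collatz(322)
322 is even -> collatz(161)
161 is odd -> 3*161+1 = 484 -> collatz(484)
484 is even -> collatz(242)
242 is even -> collatz(121)
121 is odd -> 3*121+1 = 364 -> collatz(364)
364 is even -> collatz(182)
182 is even -> collatz(91)
91 is odd -> 3*91+1 = 274 -> collatz(274)
274 is even -> collatz(137)
137 is odd -> 3*137+1 = 412 -> collatz(412)
412 is even -> collatz(206)
206 is even -> collatz(103)
103 is odd -> 3*103+1 = 310 -> collatz(310)
310 is even -> collatz(155)
155 is odd -> 3*155+1 = 466 -> collatz(466)
466 is even -> collatz(233)
233 is odd -> 3*233+1 = 700 -> collatz(700)
700 is even -> collatz(350)
350 is even -> collatz(175)
175 is odd -> 3*175+1 = 526 -> collatz(526)
526 is even -> collatz(263)
263 is odd -> 3*263+1 = 790 -> collatz(790)
790 is even -> collatz(395)
395 is odd -> 3*395+1 = 1186 -> collatz(1186)
1186 is even -> collatz(593)
593 is odd -> 3*593+1 = 1780 -> collatz(1780)
1780 is even -> collatz(890)
890 is even -> collatz(445)
445 is odd -> 3*445+1 = 1336 -> collatz(1336)
1336 is even -> collatz(668)
668 is even -> collatz(334)
334 is even -> collatz(167)
167 is odd -> 3*167+1 = 502 -> collatz(502)
502 is even -> collatz(251)
251 is odd -> 3*251+1 = 754 -> collatz(754)
754 is even -> collatz(377)
377 is odd -> 3*377+1 = 1132 -> collatz(1132)
1132 is even -> collatz(566)
566 is even -> collatz(283)
283 is odd -> 3*283+1 = 850 -> collatz(850)
850 is even -> collatz(425)
425 is odd -> 3*425+1 = 1276 -> collatz(1276)
1276 is even -> collatz(638)
638 is even -> collatz(319)
319 is odd -> 3*319+1 = 958 -> collatz(958)
958 is even -> collatz(479)
479 is odd -> 3*479+1 = 1438 -> collatz(1438)
1438 is even -> collatz(719)
719 is odd -> 3*719+1 = 2158 -> collatz(2158)
2158 is even -> collatz(1079)
1079 is odd -> 3*1079+1 = 3238 -> collatz(3238)
3238 is even -> collatz(1619)
1619 is odd -> 3*1619+1 = 4858 -> collatz(4858)
4858 is even -> collatz(2429)
2429 is odd -> 3*2429+1 = 7288 -> collatz(7288)
7288 is even -> collatz(3644)
3644 is even -> collatz(1822)
1822 is even -> collatz(911)
911 is odd -> 3*911+1 = 2734 -> collatz(2734)
2734 is even -> collatz(1367)
1367 is odd -> 3*1367+1 = 4102 -> collatz(4102)
4102 is even -> collatz(2051)
2051 is odd -> 3*2051+1 = 6154 -> collatz(6154)
6154 is even -> collatz(3077)
3077 is odd -> 3*3077+1 = 9232 -> collatz(9232)
9232 is even -> collatz(4616)
4616 is even -> collatz(2308)
2308 is even -> collatz(1154)
1154 is even -> collatz(577)
577 is odd -> 3*577+1 = 1732 -> collatz(1732)
1732 is even -> collatz(866)
866 is even -> collatz(433)
433 is odd -> 3*433+1 = 1300 -> collatz(1300)
1300 is even -> collatz(650)
650 is even -> collatz(325)
325 is odd -> 3*325+1 = 976 -> collatz(976)
976 is even -> collatz(488)
488 is even -> collatz(244)
244 is even -> collatz(122)
122 is even -> collatz(61)
61 is odd -> 3*61+1 = 184 -> collatz(184)
184 is even -> collatz(92)
92 is even -> collatz(46)
46 is even -> collatz(23)
23 is odd -> 3*23+1 = 70 -> collatz(70)
70 is even -> collatz(35)
35 is odd -> 3*35+1 = 106 -> collatz(106)
106 is even -> collatz(53)
53 is odd -> 3*53+1 = 160 -> collatz(160)
160 is even -> collatz(80)
80 is even -> collatz(40)
40 is even -> collatz(20)
20 is even -> collatz(10)
10 is even -> collatz(5)
5 is odd -> 3*5+1 = 16 -> collatz(16)
16 is even -> collatz(8)
8 is even -> collatz(4)
4 is even -> collatz(2)
2 is even -> collatz(1)
Reached 1 after 115 steps
= 115


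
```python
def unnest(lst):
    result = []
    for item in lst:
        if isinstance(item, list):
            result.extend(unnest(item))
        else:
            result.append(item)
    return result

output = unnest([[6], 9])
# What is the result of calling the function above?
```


unnest([[6], 9])
Processing each element:
  [6] is a list -> unnest recursively -> [6]
  9 is not a list -> append 9
= [6, 9]


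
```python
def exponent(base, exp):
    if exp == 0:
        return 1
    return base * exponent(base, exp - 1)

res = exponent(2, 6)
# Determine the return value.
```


exponent(2, 6)
= 2 * exponent(2, 5)
= 2 * 2 * exponent(2, 4)
= 2 * 2 * 2 * exponent(2, 3)
= 2 * 2 * 2 * 2 * exponent(2, 2)
= 2 * 2 * 2 * 2 * 2 * exponent(2, 1)
= 2 * 2 * 2 * 2 * 2 * 2 * exponent(2, 0)
= 2 * 2 * 2 * 2 * 2 * 2 * 1
= 64


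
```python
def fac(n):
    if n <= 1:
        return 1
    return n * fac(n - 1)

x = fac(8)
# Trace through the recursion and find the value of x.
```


fac(8)
= 8 * fac(7)
= 8 * 7 * fac(6)
= 8 * 7 * 6 * fac(5)
= 8 * 7 * 6 * 5 * fac(4)
= 8 * 7 * 6 * 5 * 4 * fac(3)
= 8 * 7 * 6 * 5 * 4 * 3 * fac(2)
= 8 * 7 * 6 * 5 * 4 * 3 * 2 * fac(1)
= 8 * 7 * 6 * 5 * 4 * 3 * 2 * 1
= 40320


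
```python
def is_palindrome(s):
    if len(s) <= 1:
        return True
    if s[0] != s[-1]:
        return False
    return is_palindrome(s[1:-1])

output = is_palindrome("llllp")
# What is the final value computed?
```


is_palindrome("llllp")
"llllp": s[0]='l' != s[-1]='p' -> False
= False


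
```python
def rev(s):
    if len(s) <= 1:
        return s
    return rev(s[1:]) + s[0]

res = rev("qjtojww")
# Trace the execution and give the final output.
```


rev("qjtojww")
= rev("jtojww") + "q"
= rev("tojww") + "j" + "q"
= rev("ojww") + "t" + "j" + "q"
= rev("jww") + "o" + "t" + "j" + "q"
= rev("ww") + "j" + "o" + "t" + "j" + "q"
= rev("w") + "w" + "j" + "o" + "t" + "j" + "q"
= "w" + "w" + "j" + "o" + "t" + "j" + "q"
= "wwjotjq"


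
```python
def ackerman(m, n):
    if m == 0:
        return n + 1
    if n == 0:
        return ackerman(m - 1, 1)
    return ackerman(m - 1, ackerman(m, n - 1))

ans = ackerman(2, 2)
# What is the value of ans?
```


ackerman(2, 2)
= ackerman(1, ackerman(2, 1))
First compute ackerman(2, 1) = 5
= ackerman(1, 5)
= 7


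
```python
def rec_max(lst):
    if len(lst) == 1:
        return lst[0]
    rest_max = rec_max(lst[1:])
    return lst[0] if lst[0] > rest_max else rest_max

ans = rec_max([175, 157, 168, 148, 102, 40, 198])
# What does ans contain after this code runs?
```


rec_max([175, 157, 168, 148, 102, 40, 198])
= compare 175 with rec_max([157, 168, 148, 102, 40, 198])
= compare 157 with rec_max([168, 148, 102, 40, 198])
= compare 168 with rec_max([148, 102, 40, 198])
= compare 148 with rec_max([102, 40, 198])
= compare 102 with rec_max([40, 198])
= compare 40 with rec_max([198])
Base: rec_max([198]) = 198
compare 40 with 198: max = 198
compare 102 with 198: max = 198
compare 148 with 198: max = 198
compare 168 with 198: max = 198
compare 157 with 198: max = 198
compare 175 with 198: max = 198
= 198


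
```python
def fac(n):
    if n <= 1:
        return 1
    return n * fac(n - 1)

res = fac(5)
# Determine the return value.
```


fac(5)
= 5 * fac(4)
= 5 * 4 * fac(3)
= 5 * 4 * 3 * fac(2)
= 5 * 4 * 3 * 2 * fac(1)
= 5 * 4 * 3 * 2 * 1
= 120


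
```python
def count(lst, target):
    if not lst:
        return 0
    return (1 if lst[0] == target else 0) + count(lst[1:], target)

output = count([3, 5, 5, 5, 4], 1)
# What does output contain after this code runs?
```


count([3, 5, 5, 5, 4], 1)
lst[0]=3 != 1: 0 + count([5, 5, 5, 4], 1)
lst[0]=5 != 1: 0 + count([5, 5, 4], 1)
lst[0]=5 != 1: 0 + count([5, 4], 1)
lst[0]=5 != 1: 0 + count([4], 1)
lst[0]=4 != 1: 0 + count([], 1)
= 0


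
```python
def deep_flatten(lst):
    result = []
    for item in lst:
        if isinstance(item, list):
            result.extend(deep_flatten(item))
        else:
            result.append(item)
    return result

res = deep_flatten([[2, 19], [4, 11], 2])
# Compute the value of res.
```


deep_flatten([[2, 19], [4, 11], 2])
Processing each element:
  [2, 19] is a list -> deep_flatten recursively -> [2, 19]
  [4, 11] is a list -> deep_flatten recursively -> [4, 11]
  2 is not a list -> append 2
= [2, 19, 4, 11, 2]


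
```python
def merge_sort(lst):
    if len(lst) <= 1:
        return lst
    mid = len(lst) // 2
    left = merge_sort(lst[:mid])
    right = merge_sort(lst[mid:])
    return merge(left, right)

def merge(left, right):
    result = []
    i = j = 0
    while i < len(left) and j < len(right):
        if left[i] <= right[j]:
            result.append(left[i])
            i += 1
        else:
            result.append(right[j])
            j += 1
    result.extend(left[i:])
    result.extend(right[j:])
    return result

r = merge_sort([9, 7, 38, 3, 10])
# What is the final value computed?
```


merge_sort([9, 7, 38, 3, 10])
Split into [9, 7] and [38, 3, 10]
Left sorted: [7, 9]
Right sorted: [3, 10, 38]
Merge [7, 9] and [3, 10, 38]
= [3, 7, 9, 10, 38]


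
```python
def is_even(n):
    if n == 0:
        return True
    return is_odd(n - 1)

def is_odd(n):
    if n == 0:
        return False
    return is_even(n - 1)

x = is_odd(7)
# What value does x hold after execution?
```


is_odd(7)
= is_even(6)
= is_odd(5)
= is_even(4)
= is_odd(3)
= is_even(2)
= is_odd(1)
= is_even(0)
n == 0: return True
= True


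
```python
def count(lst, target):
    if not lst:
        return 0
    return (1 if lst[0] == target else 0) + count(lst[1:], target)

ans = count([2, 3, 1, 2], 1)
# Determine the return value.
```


count([2, 3, 1, 2], 1)
lst[0]=2 != 1: 0 + count([3, 1, 2], 1)
lst[0]=3 != 1: 0 + count([1, 2], 1)
lst[0]=1 == 1: 1 + count([2], 1)
lst[0]=2 != 1: 0 + count([], 1)
= 1


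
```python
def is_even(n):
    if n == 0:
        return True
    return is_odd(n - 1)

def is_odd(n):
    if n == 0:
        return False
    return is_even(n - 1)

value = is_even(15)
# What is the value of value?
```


is_even(15)
= is_odd(14)
= is_even(13)
= is_odd(12)
= is_even(11)
= is_odd(10)
= is_even(9)
= is_odd(8)
= is_even(7)
= is_odd(6)
= is_even(5)
= is_odd(4)
= is_even(3)
= is_odd(2)
= is_even(1)
= is_odd(0)
n == 0: return False
= False


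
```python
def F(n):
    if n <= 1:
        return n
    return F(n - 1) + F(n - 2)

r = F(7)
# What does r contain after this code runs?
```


F(7)
= F(6) + F(5)
= (F(5) + F(4)) + F(5)
Computing bottom-up: F(0)=0, F(1)=1, F(2)=1, F(3)=2, F(4)=3, F(5)=5, F(6)=8, F(7)=13
= 13


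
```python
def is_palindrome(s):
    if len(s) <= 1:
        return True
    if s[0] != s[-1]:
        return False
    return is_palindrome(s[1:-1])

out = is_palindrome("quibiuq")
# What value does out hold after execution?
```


is_palindrome("quibiuq")
"quibiuq": s[0]='q' == s[-1]='q' -> is_palindrome("uibiu")
"uibiu": s[0]='u' == s[-1]='u' -> is_palindrome("ibi")
"ibi": s[0]='i' == s[-1]='i' -> is_palindrome("b")
"b": len <= 1 -> True
= True


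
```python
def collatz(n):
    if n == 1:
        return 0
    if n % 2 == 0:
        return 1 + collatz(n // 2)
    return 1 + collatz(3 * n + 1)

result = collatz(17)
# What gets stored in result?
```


collatz(17)
17 is odd -> 3*17+1 = 52 -> collatz(52)
52 is even -> collatz(26)
26 is even -> collatz(13)
13 is odd -> 3*13+1 = 40 -> collatz(40)
40 is even -> collatz(20)
20 is even -> collatz(10)
10 is even -> collatz(5)
5 is odd -> 3*5+1 = 16 -> collatz(16)
16 is even -> collatz(8)
8 is even -> collatz(4)
4 is even -> collatz(2)
2 is even -> collatz(1)
Reached 1 after 12 steps
= 12


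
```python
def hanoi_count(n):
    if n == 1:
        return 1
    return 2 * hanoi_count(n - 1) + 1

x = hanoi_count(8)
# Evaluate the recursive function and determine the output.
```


hanoi_count(8)
= 2 * hanoi_count(7) + 1
= 2 * (2 * hanoi_count(6) + 1) + 1
= 2 * (2 * (2 * hanoi_count(5) + 1) + 1) + 1
= 2 * (2 * (2 * (2 * hanoi_count(4) + 1) + 1) + 1) + 1
= 2 * (2 * (2 * (2 * (2 * hanoi_count(3) + 1) + 1) + 1) + 1) + 1
= 2 * (2 * (2 * (2 * (2 * (2 * hanoi_count(2) + 1) + 1) + 1) + 1) + 1) + 1
= 2 * (2 * (2 * (2 * (2 * (2 * (2 * hanoi_count(1) + 1) + 1) + 1) + 1) + 1) + 1) + 1
Now compute bottom-up:
hanoi_count(1) = 1
hanoi_count(2) = 2 * 1 + 1 = 3
hanoi_count(3) = 2 * 3 + 1 = 7
hanoi_count(4) = 2 * 7 + 1 = 15
hanoi_count(5) = 2 * 15 + 1 = 31
hanoi_count(6) = 2 * 31 + 1 = 63
hanoi_count(7) = 2 * 63 + 1 = 127
hanoi_count(8) = 2 * 127 + 1 = 255
= 255


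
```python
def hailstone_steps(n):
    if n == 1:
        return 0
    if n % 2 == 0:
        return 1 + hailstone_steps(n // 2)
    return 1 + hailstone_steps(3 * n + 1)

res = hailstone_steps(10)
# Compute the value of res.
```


hailstone_steps(10)
10 is even -> hailstone_steps(5)
5 is odd -> 3*5+1 = 16 -> hailstone_steps(16)
16 is even -> hailstone_steps(8)
8 is even -> hailstone_steps(4)
4 is even -> hailstone_steps(2)
2 is even -> hailstone_steps(1)
Reached 1 after 6 steps
= 6


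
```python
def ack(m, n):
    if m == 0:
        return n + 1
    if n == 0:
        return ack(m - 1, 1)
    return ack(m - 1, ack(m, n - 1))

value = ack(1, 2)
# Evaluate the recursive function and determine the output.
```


ack(1, 2)
= ack(0, ack(1, 1))
First compute ack(1, 1) = 3
= ack(0, 3)
= 4


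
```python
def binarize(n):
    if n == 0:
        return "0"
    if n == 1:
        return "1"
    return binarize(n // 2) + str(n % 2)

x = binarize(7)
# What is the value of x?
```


binarize(7)
= binarize(3) + "1"
= binarize(1) + "1" + "1"
= "1" + "1" + "1"
= "111"


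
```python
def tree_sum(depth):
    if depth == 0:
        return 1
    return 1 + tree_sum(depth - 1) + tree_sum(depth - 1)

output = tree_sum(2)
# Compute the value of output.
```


tree_sum(2)
= 1 + tree_sum(1) + tree_sum(1)
= 1 + 2 * tree_sum(1)
tree_sum(k) = 2^(k+1) - 1
tree_sum(0) = 1
tree_sum(1) = 3
tree_sum(2) = 7
tree_sum(2) = 2^3 - 1 = 7


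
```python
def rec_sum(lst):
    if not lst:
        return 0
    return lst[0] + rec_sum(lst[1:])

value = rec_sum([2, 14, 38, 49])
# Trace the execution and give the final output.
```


rec_sum([2, 14, 38, 49])
= 2 + rec_sum([14, 38, 49])
= 2 + 14 + rec_sum([38, 49])
= 2 + 14 + 38 + rec_sum([49])
= 2 + 14 + 38 + 49 + rec_sum([])
= 2 + 14 + 38 + 49 + 0
= 103


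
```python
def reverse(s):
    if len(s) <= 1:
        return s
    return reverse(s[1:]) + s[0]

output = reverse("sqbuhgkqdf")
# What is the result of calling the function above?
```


reverse("sqbuhgkqdf")
= reverse("qbuhgkqdf") + "s"
= reverse("buhgkqdf") + "q" + "s"
= reverse("uhgkqdf") + "b" + "q" + "s"
= reverse("hgkqdf") + "u" + "b" + "q" + "s"
= reverse("gkqdf") + "h" + "u" + "b" + "q" + "s"
= reverse("kqdf") + "g" + "h" + "u" + "b" + "q" + "s"
= reverse("qdf") + "k" + "g" + "h" + "u" + "b" + "q" + "s"
= reverse("df") + "q" + "k" + "g" + "h" + "u" + "b" + "q" + "s"
= reverse("f") + "d" + "q" + "k" + "g" + "h" + "u" + "b" + "q" + "s"
= "f" + "d" + "q" + "k" + "g" + "h" + "u" + "b" + "q" + "s"
= "fdqkghubqs"


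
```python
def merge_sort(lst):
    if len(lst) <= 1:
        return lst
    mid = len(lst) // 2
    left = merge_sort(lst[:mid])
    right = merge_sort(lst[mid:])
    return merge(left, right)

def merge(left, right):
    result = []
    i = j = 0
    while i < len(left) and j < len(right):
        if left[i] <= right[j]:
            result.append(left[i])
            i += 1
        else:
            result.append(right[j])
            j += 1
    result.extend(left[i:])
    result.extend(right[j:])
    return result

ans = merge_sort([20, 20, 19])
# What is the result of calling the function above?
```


merge_sort([20, 20, 19])
Split into [20] and [20, 19]
Left sorted: [20]
Right sorted: [19, 20]
Merge [20] and [19, 20]
= [19, 20, 20]


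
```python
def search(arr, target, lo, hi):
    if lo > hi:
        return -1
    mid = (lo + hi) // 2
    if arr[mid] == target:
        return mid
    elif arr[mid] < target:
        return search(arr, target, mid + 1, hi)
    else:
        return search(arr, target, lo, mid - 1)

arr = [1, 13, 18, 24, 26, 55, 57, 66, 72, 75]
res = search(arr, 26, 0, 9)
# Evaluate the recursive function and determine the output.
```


search(arr, 26, 0, 9)
lo=0, hi=9, mid=4, arr[mid]=26
arr[4] == 26, found at index 4
= 4


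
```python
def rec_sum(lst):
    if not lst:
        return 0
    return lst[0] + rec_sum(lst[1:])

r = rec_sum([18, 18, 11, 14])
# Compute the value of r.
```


rec_sum([18, 18, 11, 14])
= 18 + rec_sum([18, 11, 14])
= 18 + 18 + rec_sum([11, 14])
= 18 + 18 + 11 + rec_sum([14])
= 18 + 18 + 11 + 14 + rec_sum([])
= 18 + 18 + 11 + 14 + 0
= 61


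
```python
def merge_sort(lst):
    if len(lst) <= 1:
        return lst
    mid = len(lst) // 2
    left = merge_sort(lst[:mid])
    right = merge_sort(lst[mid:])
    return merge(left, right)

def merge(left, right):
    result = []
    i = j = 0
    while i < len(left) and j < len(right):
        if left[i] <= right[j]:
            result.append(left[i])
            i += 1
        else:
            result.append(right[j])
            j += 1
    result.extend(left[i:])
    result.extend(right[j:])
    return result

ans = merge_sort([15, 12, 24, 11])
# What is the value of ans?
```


merge_sort([15, 12, 24, 11])
Split into [15, 12] and [24, 11]
Left sorted: [12, 15]
Right sorted: [11, 24]
Merge [12, 15] and [11, 24]
= [11, 12, 15, 24]


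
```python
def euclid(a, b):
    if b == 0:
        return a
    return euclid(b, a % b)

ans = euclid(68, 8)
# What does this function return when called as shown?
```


euclid(68, 8)
= euclid(8, 68 % 8) = euclid(8, 4)
= euclid(4, 8 % 4) = euclid(4, 0)
b == 0, return a = 4


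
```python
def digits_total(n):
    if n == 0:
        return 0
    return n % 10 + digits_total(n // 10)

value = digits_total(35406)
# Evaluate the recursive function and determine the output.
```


digits_total(35406)
= 6 + digits_total(3540)
= 6 + 0 + digits_total(354)
= 6 + 0 + 4 + digits_total(35)
= 6 + 0 + 4 + 5 + digits_total(3)
= 6 + 0 + 4 + 5 + 3 + digits_total(0)
= 6 + 0 + 4 + 5 + 3 + 0
= 18


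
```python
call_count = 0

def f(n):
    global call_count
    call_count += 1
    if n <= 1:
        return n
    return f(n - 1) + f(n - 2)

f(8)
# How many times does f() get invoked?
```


f(8) calls f(7) and f(6); each non-base call branches into two more.
Let C(k) = total number of calls made by f(k), including the call to f(k) itself.
Base cases: C(0) = 1, C(1) = 1
Recurrence: C(k) = 1 + C(k-1) + C(k-2)
  C(2) = 1 + C(1) + C(0) = 1 + 1 + 1 = 3
  C(3) = 1 + C(2) + C(1) = 1 + 3 + 1 = 5
  C(4) = 1 + C(3) + C(2) = 1 + 5 + 3 = 9
  C(5) = 1 + C(4) + C(3) = 1 + 9 + 5 = 15
  C(6) = 1 + C(5) + C(4) = 1 + 15 + 9 = 25
  C(7) = 1 + C(6) + C(5) = 1 + 25 + 15 = 41
  C(8) = 1 + C(7) + C(6) = 1 + 41 + 25 = 67
Total calls = C(8) = 67


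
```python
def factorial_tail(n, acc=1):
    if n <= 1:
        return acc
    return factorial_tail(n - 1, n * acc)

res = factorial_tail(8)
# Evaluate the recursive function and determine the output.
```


factorial_tail(8, 1)
= factorial_tail(7, 8 * 1) = factorial_tail(7, 8)
= factorial_tail(6, 7 * 8) = factorial_tail(6, 56)
= factorial_tail(5, 6 * 56) = factorial_tail(5, 336)
= factorial_tail(4, 5 * 336) = factorial_tail(4, 1680)
= factorial_tail(3, 4 * 1680) = factorial_tail(3, 6720)
= factorial_tail(2, 3 * 6720) = factorial_tail(2, 20160)
= factorial_tail(1, 2 * 20160) = factorial_tail(1, 40320)
n <= 1, return acc = 40320


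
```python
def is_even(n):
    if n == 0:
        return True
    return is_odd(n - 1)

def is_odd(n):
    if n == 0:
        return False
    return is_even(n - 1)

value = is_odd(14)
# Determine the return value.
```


is_odd(14)
= is_even(13)
= is_odd(12)
= is_even(11)
= is_odd(10)
= is_even(9)
= is_odd(8)
= is_even(7)
= is_odd(6)
= is_even(5)
= is_odd(4)
= is_even(3)
= is_odd(2)
= is_even(1)
= is_odd(0)
n == 0: return False
= False


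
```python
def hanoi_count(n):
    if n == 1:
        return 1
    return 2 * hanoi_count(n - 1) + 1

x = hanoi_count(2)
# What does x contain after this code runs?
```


hanoi_count(2)
= 2 * hanoi_count(1) + 1
Now compute bottom-up:
hanoi_count(1) = 1
hanoi_count(2) = 2 * 1 + 1 = 3
= 3


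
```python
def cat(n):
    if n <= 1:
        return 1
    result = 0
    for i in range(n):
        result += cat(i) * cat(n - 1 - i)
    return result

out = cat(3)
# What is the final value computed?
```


cat(3)
= sum of cat(i) * cat(3-1-i) for i in 0..2
First compute sub-values bottom-up:
  cat(0) = 1, cat(1) = 1
  cat(2) = 1*1 + 1*1 = 2
Now cat(3):
  cat(0)*cat(2) = 1*2 = 2
  cat(1)*cat(1) = 1*1 = 1
  cat(2)*cat(0) = 2*1 = 2
= 2 + 1 + 2
= 5


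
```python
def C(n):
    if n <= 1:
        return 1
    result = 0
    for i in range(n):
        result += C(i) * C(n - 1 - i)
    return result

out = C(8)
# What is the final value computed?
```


C(8)
= sum of C(i) * C(8-1-i) for i in 0..7
First compute sub-values bottom-up:
  C(0) = 1, C(1) = 1
  C(2) = 1*1 + 1*1 = 2
  C(3) = 1*2 + 1*1 + 2*1 = 5
  C(4) = 1*5 + 1*2 + 2*1 + 5*1 = 14
  C(5) = 1*14 + 1*5 + 2*2 + 5*1 + 14*1 = 42
  C(6) = 1*42 + 1*14 + 2*5 + 5*2 + 14*1 + 42*1 = 132
  C(7) = 1*132 + 1*42 + 2*14 + 5*5 + 14*2 + 42*1 + 132*1 = 429
Now C(8):
  C(0)*C(7) = 1*429 = 429
  C(1)*C(6) = 1*132 = 132
  C(2)*C(5) = 2*42 = 84
  C(3)*C(4) = 5*14 = 70
  C(4)*C(3) = 14*5 = 70
  C(5)*C(2) = 42*2 = 84
  C(6)*C(1) = 132*1 = 132
  C(7)*C(0) = 429*1 = 429
= 429 + 132 + 84 + 70 + 70 + 84 + 132 + 429
= 1430


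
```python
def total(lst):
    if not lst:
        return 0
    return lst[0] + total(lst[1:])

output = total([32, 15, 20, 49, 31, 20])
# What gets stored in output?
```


total([32, 15, 20, 49, 31, 20])
= 32 + total([15, 20, 49, 31, 20])
= 32 + 15 + total([20, 49, 31, 20])
= 32 + 15 + 20 + total([49, 31, 20])
= 32 + 15 + 20 + 49 + total([31, 20])
= 32 + 15 + 20 + 49 + 31 + total([20])
= 32 + 15 + 20 + 49 + 31 + 20 + total([])
= 32 + 15 + 20 + 49 + 31 + 20 + 0
= 167


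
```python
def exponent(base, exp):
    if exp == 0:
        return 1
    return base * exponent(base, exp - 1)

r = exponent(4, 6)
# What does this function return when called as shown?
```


exponent(4, 6)
= 4 * exponent(4, 5)
= 4 * 4 * exponent(4, 4)
= 4 * 4 * 4 * exponent(4, 3)
= 4 * 4 * 4 * 4 * exponent(4, 2)
= 4 * 4 * 4 * 4 * 4 * exponent(4, 1)
= 4 * 4 * 4 * 4 * 4 * 4 * exponent(4, 0)
= 4 * 4 * 4 * 4 * 4 * 4 * 1
= 4096


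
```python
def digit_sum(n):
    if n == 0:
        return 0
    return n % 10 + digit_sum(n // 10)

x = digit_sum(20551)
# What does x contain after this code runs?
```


digit_sum(20551)
= 1 + digit_sum(2055)
= 1 + 5 + digit_sum(205)
= 1 + 5 + 5 + digit_sum(20)
= 1 + 5 + 5 + 0 + digit_sum(2)
= 1 + 5 + 5 + 0 + 2 + digit_sum(0)
= 1 + 5 + 5 + 0 + 2 + 0
= 13


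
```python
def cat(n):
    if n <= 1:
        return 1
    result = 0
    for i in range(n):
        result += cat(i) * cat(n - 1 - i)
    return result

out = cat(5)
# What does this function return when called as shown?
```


cat(5)
= sum of cat(i) * cat(5-1-i) for i in 0..4
First compute sub-values bottom-up:
  cat(0) = 1, cat(1) = 1
  cat(2) = 1*1 + 1*1 = 2
  cat(3) = 1*2 + 1*1 + 2*1 = 5
  cat(4) = 1*5 + 1*2 + 2*1 + 5*1 = 14
Now cat(5):
  cat(0)*cat(4) = 1*14 = 14
  cat(1)*cat(3) = 1*5 = 5
  cat(2)*cat(2) = 2*2 = 4
  cat(3)*cat(1) = 5*1 = 5
  cat(4)*cat(0) = 14*1 = 14
= 14 + 5 + 4 + 5 + 14
= 42
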